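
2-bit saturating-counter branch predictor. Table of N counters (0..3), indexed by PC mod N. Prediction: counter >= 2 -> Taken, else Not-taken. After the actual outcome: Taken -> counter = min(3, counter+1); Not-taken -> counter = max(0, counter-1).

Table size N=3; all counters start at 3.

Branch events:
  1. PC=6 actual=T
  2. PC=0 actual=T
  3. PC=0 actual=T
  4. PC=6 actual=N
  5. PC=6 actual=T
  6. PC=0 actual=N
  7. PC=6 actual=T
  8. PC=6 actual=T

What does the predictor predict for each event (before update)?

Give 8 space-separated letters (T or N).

Ev 1: PC=6 idx=0 pred=T actual=T -> ctr[0]=3
Ev 2: PC=0 idx=0 pred=T actual=T -> ctr[0]=3
Ev 3: PC=0 idx=0 pred=T actual=T -> ctr[0]=3
Ev 4: PC=6 idx=0 pred=T actual=N -> ctr[0]=2
Ev 5: PC=6 idx=0 pred=T actual=T -> ctr[0]=3
Ev 6: PC=0 idx=0 pred=T actual=N -> ctr[0]=2
Ev 7: PC=6 idx=0 pred=T actual=T -> ctr[0]=3
Ev 8: PC=6 idx=0 pred=T actual=T -> ctr[0]=3

Answer: T T T T T T T T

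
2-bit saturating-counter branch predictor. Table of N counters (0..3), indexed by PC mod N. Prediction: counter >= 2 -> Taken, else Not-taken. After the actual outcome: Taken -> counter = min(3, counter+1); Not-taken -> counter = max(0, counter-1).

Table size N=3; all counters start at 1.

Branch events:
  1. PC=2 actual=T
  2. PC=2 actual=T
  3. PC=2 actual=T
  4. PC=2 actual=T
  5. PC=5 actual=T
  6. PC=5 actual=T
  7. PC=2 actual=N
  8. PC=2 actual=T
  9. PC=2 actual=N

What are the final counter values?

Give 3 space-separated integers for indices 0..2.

Ev 1: PC=2 idx=2 pred=N actual=T -> ctr[2]=2
Ev 2: PC=2 idx=2 pred=T actual=T -> ctr[2]=3
Ev 3: PC=2 idx=2 pred=T actual=T -> ctr[2]=3
Ev 4: PC=2 idx=2 pred=T actual=T -> ctr[2]=3
Ev 5: PC=5 idx=2 pred=T actual=T -> ctr[2]=3
Ev 6: PC=5 idx=2 pred=T actual=T -> ctr[2]=3
Ev 7: PC=2 idx=2 pred=T actual=N -> ctr[2]=2
Ev 8: PC=2 idx=2 pred=T actual=T -> ctr[2]=3
Ev 9: PC=2 idx=2 pred=T actual=N -> ctr[2]=2

Answer: 1 1 2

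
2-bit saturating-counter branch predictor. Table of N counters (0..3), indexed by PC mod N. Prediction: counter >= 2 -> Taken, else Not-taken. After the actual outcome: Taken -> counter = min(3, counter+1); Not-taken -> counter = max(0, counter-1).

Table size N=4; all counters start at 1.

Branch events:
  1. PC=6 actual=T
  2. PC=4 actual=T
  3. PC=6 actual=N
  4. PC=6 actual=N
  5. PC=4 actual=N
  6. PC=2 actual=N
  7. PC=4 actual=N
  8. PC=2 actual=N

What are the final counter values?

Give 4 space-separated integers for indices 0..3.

Answer: 0 1 0 1

Derivation:
Ev 1: PC=6 idx=2 pred=N actual=T -> ctr[2]=2
Ev 2: PC=4 idx=0 pred=N actual=T -> ctr[0]=2
Ev 3: PC=6 idx=2 pred=T actual=N -> ctr[2]=1
Ev 4: PC=6 idx=2 pred=N actual=N -> ctr[2]=0
Ev 5: PC=4 idx=0 pred=T actual=N -> ctr[0]=1
Ev 6: PC=2 idx=2 pred=N actual=N -> ctr[2]=0
Ev 7: PC=4 idx=0 pred=N actual=N -> ctr[0]=0
Ev 8: PC=2 idx=2 pred=N actual=N -> ctr[2]=0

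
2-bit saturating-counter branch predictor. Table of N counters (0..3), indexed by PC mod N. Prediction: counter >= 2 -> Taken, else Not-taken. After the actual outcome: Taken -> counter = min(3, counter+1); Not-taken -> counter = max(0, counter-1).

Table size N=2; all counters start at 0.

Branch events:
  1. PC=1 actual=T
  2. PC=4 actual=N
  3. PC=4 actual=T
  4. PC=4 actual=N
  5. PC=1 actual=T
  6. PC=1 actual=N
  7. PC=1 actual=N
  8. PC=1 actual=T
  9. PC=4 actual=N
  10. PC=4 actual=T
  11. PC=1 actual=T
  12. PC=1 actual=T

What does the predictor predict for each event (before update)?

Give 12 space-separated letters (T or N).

Ev 1: PC=1 idx=1 pred=N actual=T -> ctr[1]=1
Ev 2: PC=4 idx=0 pred=N actual=N -> ctr[0]=0
Ev 3: PC=4 idx=0 pred=N actual=T -> ctr[0]=1
Ev 4: PC=4 idx=0 pred=N actual=N -> ctr[0]=0
Ev 5: PC=1 idx=1 pred=N actual=T -> ctr[1]=2
Ev 6: PC=1 idx=1 pred=T actual=N -> ctr[1]=1
Ev 7: PC=1 idx=1 pred=N actual=N -> ctr[1]=0
Ev 8: PC=1 idx=1 pred=N actual=T -> ctr[1]=1
Ev 9: PC=4 idx=0 pred=N actual=N -> ctr[0]=0
Ev 10: PC=4 idx=0 pred=N actual=T -> ctr[0]=1
Ev 11: PC=1 idx=1 pred=N actual=T -> ctr[1]=2
Ev 12: PC=1 idx=1 pred=T actual=T -> ctr[1]=3

Answer: N N N N N T N N N N N T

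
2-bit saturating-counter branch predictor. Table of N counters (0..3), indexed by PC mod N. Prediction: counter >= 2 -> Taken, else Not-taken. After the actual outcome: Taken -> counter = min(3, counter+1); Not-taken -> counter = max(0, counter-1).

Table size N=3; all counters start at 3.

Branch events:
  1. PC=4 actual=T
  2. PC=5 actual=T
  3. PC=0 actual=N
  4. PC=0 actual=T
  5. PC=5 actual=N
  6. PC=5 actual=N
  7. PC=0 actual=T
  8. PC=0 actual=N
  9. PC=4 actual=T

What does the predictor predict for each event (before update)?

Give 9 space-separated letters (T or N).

Answer: T T T T T T T T T

Derivation:
Ev 1: PC=4 idx=1 pred=T actual=T -> ctr[1]=3
Ev 2: PC=5 idx=2 pred=T actual=T -> ctr[2]=3
Ev 3: PC=0 idx=0 pred=T actual=N -> ctr[0]=2
Ev 4: PC=0 idx=0 pred=T actual=T -> ctr[0]=3
Ev 5: PC=5 idx=2 pred=T actual=N -> ctr[2]=2
Ev 6: PC=5 idx=2 pred=T actual=N -> ctr[2]=1
Ev 7: PC=0 idx=0 pred=T actual=T -> ctr[0]=3
Ev 8: PC=0 idx=0 pred=T actual=N -> ctr[0]=2
Ev 9: PC=4 idx=1 pred=T actual=T -> ctr[1]=3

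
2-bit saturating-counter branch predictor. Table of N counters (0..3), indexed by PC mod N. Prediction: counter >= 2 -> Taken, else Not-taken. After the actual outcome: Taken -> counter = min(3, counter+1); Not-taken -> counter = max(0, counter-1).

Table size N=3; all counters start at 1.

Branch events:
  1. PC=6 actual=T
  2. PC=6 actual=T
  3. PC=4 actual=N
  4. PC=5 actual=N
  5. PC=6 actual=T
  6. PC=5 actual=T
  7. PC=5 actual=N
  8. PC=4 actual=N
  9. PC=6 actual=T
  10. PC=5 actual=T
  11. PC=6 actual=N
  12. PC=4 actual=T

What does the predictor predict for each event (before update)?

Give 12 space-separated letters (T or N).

Ev 1: PC=6 idx=0 pred=N actual=T -> ctr[0]=2
Ev 2: PC=6 idx=0 pred=T actual=T -> ctr[0]=3
Ev 3: PC=4 idx=1 pred=N actual=N -> ctr[1]=0
Ev 4: PC=5 idx=2 pred=N actual=N -> ctr[2]=0
Ev 5: PC=6 idx=0 pred=T actual=T -> ctr[0]=3
Ev 6: PC=5 idx=2 pred=N actual=T -> ctr[2]=1
Ev 7: PC=5 idx=2 pred=N actual=N -> ctr[2]=0
Ev 8: PC=4 idx=1 pred=N actual=N -> ctr[1]=0
Ev 9: PC=6 idx=0 pred=T actual=T -> ctr[0]=3
Ev 10: PC=5 idx=2 pred=N actual=T -> ctr[2]=1
Ev 11: PC=6 idx=0 pred=T actual=N -> ctr[0]=2
Ev 12: PC=4 idx=1 pred=N actual=T -> ctr[1]=1

Answer: N T N N T N N N T N T N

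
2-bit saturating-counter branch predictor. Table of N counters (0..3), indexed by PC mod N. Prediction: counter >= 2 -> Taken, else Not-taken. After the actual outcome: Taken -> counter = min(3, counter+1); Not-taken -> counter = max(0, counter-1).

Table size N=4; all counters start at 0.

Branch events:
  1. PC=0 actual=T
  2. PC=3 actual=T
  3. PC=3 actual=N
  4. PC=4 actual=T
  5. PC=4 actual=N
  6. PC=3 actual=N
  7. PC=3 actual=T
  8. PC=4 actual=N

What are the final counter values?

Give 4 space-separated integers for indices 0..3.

Answer: 0 0 0 1

Derivation:
Ev 1: PC=0 idx=0 pred=N actual=T -> ctr[0]=1
Ev 2: PC=3 idx=3 pred=N actual=T -> ctr[3]=1
Ev 3: PC=3 idx=3 pred=N actual=N -> ctr[3]=0
Ev 4: PC=4 idx=0 pred=N actual=T -> ctr[0]=2
Ev 5: PC=4 idx=0 pred=T actual=N -> ctr[0]=1
Ev 6: PC=3 idx=3 pred=N actual=N -> ctr[3]=0
Ev 7: PC=3 idx=3 pred=N actual=T -> ctr[3]=1
Ev 8: PC=4 idx=0 pred=N actual=N -> ctr[0]=0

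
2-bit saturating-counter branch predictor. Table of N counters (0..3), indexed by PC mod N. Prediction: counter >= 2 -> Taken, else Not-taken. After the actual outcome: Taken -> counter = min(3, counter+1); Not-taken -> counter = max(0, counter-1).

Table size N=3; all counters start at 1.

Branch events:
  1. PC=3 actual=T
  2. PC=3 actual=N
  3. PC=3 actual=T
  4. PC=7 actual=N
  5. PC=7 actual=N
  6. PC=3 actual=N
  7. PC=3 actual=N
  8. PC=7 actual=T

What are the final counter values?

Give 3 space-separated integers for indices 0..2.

Answer: 0 1 1

Derivation:
Ev 1: PC=3 idx=0 pred=N actual=T -> ctr[0]=2
Ev 2: PC=3 idx=0 pred=T actual=N -> ctr[0]=1
Ev 3: PC=3 idx=0 pred=N actual=T -> ctr[0]=2
Ev 4: PC=7 idx=1 pred=N actual=N -> ctr[1]=0
Ev 5: PC=7 idx=1 pred=N actual=N -> ctr[1]=0
Ev 6: PC=3 idx=0 pred=T actual=N -> ctr[0]=1
Ev 7: PC=3 idx=0 pred=N actual=N -> ctr[0]=0
Ev 8: PC=7 idx=1 pred=N actual=T -> ctr[1]=1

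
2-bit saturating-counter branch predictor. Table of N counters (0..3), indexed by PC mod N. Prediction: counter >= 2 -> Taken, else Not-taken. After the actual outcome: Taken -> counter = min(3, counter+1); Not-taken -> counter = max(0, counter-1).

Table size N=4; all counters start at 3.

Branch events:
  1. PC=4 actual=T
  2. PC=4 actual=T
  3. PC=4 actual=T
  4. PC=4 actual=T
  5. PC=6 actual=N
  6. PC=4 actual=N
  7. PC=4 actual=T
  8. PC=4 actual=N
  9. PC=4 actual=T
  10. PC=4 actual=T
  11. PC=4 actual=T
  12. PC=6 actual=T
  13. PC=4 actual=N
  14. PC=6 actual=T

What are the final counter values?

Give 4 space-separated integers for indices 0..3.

Ev 1: PC=4 idx=0 pred=T actual=T -> ctr[0]=3
Ev 2: PC=4 idx=0 pred=T actual=T -> ctr[0]=3
Ev 3: PC=4 idx=0 pred=T actual=T -> ctr[0]=3
Ev 4: PC=4 idx=0 pred=T actual=T -> ctr[0]=3
Ev 5: PC=6 idx=2 pred=T actual=N -> ctr[2]=2
Ev 6: PC=4 idx=0 pred=T actual=N -> ctr[0]=2
Ev 7: PC=4 idx=0 pred=T actual=T -> ctr[0]=3
Ev 8: PC=4 idx=0 pred=T actual=N -> ctr[0]=2
Ev 9: PC=4 idx=0 pred=T actual=T -> ctr[0]=3
Ev 10: PC=4 idx=0 pred=T actual=T -> ctr[0]=3
Ev 11: PC=4 idx=0 pred=T actual=T -> ctr[0]=3
Ev 12: PC=6 idx=2 pred=T actual=T -> ctr[2]=3
Ev 13: PC=4 idx=0 pred=T actual=N -> ctr[0]=2
Ev 14: PC=6 idx=2 pred=T actual=T -> ctr[2]=3

Answer: 2 3 3 3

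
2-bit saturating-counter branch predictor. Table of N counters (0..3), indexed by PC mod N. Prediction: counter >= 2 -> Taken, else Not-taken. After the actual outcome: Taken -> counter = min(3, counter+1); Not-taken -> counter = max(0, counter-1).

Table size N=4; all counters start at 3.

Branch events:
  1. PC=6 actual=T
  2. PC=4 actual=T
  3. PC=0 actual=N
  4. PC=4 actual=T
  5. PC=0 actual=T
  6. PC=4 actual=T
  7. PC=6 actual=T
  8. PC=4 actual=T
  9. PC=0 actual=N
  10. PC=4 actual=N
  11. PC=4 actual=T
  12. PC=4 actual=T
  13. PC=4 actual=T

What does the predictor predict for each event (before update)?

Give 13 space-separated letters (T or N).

Answer: T T T T T T T T T T N T T

Derivation:
Ev 1: PC=6 idx=2 pred=T actual=T -> ctr[2]=3
Ev 2: PC=4 idx=0 pred=T actual=T -> ctr[0]=3
Ev 3: PC=0 idx=0 pred=T actual=N -> ctr[0]=2
Ev 4: PC=4 idx=0 pred=T actual=T -> ctr[0]=3
Ev 5: PC=0 idx=0 pred=T actual=T -> ctr[0]=3
Ev 6: PC=4 idx=0 pred=T actual=T -> ctr[0]=3
Ev 7: PC=6 idx=2 pred=T actual=T -> ctr[2]=3
Ev 8: PC=4 idx=0 pred=T actual=T -> ctr[0]=3
Ev 9: PC=0 idx=0 pred=T actual=N -> ctr[0]=2
Ev 10: PC=4 idx=0 pred=T actual=N -> ctr[0]=1
Ev 11: PC=4 idx=0 pred=N actual=T -> ctr[0]=2
Ev 12: PC=4 idx=0 pred=T actual=T -> ctr[0]=3
Ev 13: PC=4 idx=0 pred=T actual=T -> ctr[0]=3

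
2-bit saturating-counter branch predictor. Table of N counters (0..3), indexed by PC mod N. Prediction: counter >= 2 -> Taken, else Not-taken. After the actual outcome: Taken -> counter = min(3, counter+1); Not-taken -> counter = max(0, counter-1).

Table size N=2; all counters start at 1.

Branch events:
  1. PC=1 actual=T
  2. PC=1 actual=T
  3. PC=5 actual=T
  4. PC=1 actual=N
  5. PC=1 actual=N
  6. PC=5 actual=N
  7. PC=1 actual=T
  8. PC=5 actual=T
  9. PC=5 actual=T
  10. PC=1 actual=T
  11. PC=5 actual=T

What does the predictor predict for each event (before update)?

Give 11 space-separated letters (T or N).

Answer: N T T T T N N N T T T

Derivation:
Ev 1: PC=1 idx=1 pred=N actual=T -> ctr[1]=2
Ev 2: PC=1 idx=1 pred=T actual=T -> ctr[1]=3
Ev 3: PC=5 idx=1 pred=T actual=T -> ctr[1]=3
Ev 4: PC=1 idx=1 pred=T actual=N -> ctr[1]=2
Ev 5: PC=1 idx=1 pred=T actual=N -> ctr[1]=1
Ev 6: PC=5 idx=1 pred=N actual=N -> ctr[1]=0
Ev 7: PC=1 idx=1 pred=N actual=T -> ctr[1]=1
Ev 8: PC=5 idx=1 pred=N actual=T -> ctr[1]=2
Ev 9: PC=5 idx=1 pred=T actual=T -> ctr[1]=3
Ev 10: PC=1 idx=1 pred=T actual=T -> ctr[1]=3
Ev 11: PC=5 idx=1 pred=T actual=T -> ctr[1]=3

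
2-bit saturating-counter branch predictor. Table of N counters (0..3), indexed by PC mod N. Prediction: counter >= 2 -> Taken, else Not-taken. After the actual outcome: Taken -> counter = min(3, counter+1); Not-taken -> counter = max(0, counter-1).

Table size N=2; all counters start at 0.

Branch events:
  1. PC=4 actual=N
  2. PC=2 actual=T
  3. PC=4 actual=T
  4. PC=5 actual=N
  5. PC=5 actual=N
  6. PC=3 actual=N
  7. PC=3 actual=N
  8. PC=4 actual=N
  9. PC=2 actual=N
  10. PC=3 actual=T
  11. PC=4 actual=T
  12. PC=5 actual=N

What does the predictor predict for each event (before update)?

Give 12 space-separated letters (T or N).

Ev 1: PC=4 idx=0 pred=N actual=N -> ctr[0]=0
Ev 2: PC=2 idx=0 pred=N actual=T -> ctr[0]=1
Ev 3: PC=4 idx=0 pred=N actual=T -> ctr[0]=2
Ev 4: PC=5 idx=1 pred=N actual=N -> ctr[1]=0
Ev 5: PC=5 idx=1 pred=N actual=N -> ctr[1]=0
Ev 6: PC=3 idx=1 pred=N actual=N -> ctr[1]=0
Ev 7: PC=3 idx=1 pred=N actual=N -> ctr[1]=0
Ev 8: PC=4 idx=0 pred=T actual=N -> ctr[0]=1
Ev 9: PC=2 idx=0 pred=N actual=N -> ctr[0]=0
Ev 10: PC=3 idx=1 pred=N actual=T -> ctr[1]=1
Ev 11: PC=4 idx=0 pred=N actual=T -> ctr[0]=1
Ev 12: PC=5 idx=1 pred=N actual=N -> ctr[1]=0

Answer: N N N N N N N T N N N N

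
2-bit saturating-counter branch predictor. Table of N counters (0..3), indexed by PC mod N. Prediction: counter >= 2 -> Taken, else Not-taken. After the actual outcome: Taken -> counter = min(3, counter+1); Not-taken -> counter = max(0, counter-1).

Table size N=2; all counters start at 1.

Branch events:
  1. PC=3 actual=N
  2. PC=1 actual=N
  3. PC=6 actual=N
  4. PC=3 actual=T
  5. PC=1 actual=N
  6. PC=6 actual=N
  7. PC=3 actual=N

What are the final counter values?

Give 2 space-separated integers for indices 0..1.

Ev 1: PC=3 idx=1 pred=N actual=N -> ctr[1]=0
Ev 2: PC=1 idx=1 pred=N actual=N -> ctr[1]=0
Ev 3: PC=6 idx=0 pred=N actual=N -> ctr[0]=0
Ev 4: PC=3 idx=1 pred=N actual=T -> ctr[1]=1
Ev 5: PC=1 idx=1 pred=N actual=N -> ctr[1]=0
Ev 6: PC=6 idx=0 pred=N actual=N -> ctr[0]=0
Ev 7: PC=3 idx=1 pred=N actual=N -> ctr[1]=0

Answer: 0 0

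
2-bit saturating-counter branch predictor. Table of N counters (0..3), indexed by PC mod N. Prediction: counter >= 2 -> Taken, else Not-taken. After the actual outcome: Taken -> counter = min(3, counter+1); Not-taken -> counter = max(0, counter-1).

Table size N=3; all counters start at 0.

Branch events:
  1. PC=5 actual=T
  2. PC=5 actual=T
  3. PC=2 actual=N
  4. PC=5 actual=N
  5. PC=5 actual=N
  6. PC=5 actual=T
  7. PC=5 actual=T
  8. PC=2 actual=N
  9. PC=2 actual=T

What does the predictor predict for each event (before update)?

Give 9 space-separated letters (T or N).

Ev 1: PC=5 idx=2 pred=N actual=T -> ctr[2]=1
Ev 2: PC=5 idx=2 pred=N actual=T -> ctr[2]=2
Ev 3: PC=2 idx=2 pred=T actual=N -> ctr[2]=1
Ev 4: PC=5 idx=2 pred=N actual=N -> ctr[2]=0
Ev 5: PC=5 idx=2 pred=N actual=N -> ctr[2]=0
Ev 6: PC=5 idx=2 pred=N actual=T -> ctr[2]=1
Ev 7: PC=5 idx=2 pred=N actual=T -> ctr[2]=2
Ev 8: PC=2 idx=2 pred=T actual=N -> ctr[2]=1
Ev 9: PC=2 idx=2 pred=N actual=T -> ctr[2]=2

Answer: N N T N N N N T N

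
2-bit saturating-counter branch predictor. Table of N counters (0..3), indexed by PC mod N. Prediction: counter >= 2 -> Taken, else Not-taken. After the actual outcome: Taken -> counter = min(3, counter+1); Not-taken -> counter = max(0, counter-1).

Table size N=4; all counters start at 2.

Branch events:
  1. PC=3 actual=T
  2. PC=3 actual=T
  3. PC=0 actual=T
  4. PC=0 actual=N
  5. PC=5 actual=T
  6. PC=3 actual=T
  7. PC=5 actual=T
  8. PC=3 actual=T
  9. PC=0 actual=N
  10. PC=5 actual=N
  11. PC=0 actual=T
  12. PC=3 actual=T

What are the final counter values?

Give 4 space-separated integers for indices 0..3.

Answer: 2 2 2 3

Derivation:
Ev 1: PC=3 idx=3 pred=T actual=T -> ctr[3]=3
Ev 2: PC=3 idx=3 pred=T actual=T -> ctr[3]=3
Ev 3: PC=0 idx=0 pred=T actual=T -> ctr[0]=3
Ev 4: PC=0 idx=0 pred=T actual=N -> ctr[0]=2
Ev 5: PC=5 idx=1 pred=T actual=T -> ctr[1]=3
Ev 6: PC=3 idx=3 pred=T actual=T -> ctr[3]=3
Ev 7: PC=5 idx=1 pred=T actual=T -> ctr[1]=3
Ev 8: PC=3 idx=3 pred=T actual=T -> ctr[3]=3
Ev 9: PC=0 idx=0 pred=T actual=N -> ctr[0]=1
Ev 10: PC=5 idx=1 pred=T actual=N -> ctr[1]=2
Ev 11: PC=0 idx=0 pred=N actual=T -> ctr[0]=2
Ev 12: PC=3 idx=3 pred=T actual=T -> ctr[3]=3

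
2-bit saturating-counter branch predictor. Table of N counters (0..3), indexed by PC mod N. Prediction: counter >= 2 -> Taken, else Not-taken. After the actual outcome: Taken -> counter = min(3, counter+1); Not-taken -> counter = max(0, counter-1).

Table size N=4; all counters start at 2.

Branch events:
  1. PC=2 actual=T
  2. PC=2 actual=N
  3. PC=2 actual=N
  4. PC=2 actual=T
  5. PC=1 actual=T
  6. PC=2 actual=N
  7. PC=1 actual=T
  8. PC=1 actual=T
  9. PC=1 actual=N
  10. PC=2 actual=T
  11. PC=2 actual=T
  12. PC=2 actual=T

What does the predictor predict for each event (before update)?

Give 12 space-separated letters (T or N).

Answer: T T T N T T T T T N T T

Derivation:
Ev 1: PC=2 idx=2 pred=T actual=T -> ctr[2]=3
Ev 2: PC=2 idx=2 pred=T actual=N -> ctr[2]=2
Ev 3: PC=2 idx=2 pred=T actual=N -> ctr[2]=1
Ev 4: PC=2 idx=2 pred=N actual=T -> ctr[2]=2
Ev 5: PC=1 idx=1 pred=T actual=T -> ctr[1]=3
Ev 6: PC=2 idx=2 pred=T actual=N -> ctr[2]=1
Ev 7: PC=1 idx=1 pred=T actual=T -> ctr[1]=3
Ev 8: PC=1 idx=1 pred=T actual=T -> ctr[1]=3
Ev 9: PC=1 idx=1 pred=T actual=N -> ctr[1]=2
Ev 10: PC=2 idx=2 pred=N actual=T -> ctr[2]=2
Ev 11: PC=2 idx=2 pred=T actual=T -> ctr[2]=3
Ev 12: PC=2 idx=2 pred=T actual=T -> ctr[2]=3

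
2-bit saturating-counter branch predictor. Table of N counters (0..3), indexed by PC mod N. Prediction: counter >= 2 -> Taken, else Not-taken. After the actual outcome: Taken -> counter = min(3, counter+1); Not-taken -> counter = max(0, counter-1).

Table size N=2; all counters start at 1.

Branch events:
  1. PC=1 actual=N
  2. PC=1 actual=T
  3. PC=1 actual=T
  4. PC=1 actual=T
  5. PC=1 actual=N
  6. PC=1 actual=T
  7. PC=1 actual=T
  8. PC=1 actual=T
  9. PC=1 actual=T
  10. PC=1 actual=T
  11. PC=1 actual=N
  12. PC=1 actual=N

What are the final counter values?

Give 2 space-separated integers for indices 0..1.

Answer: 1 1

Derivation:
Ev 1: PC=1 idx=1 pred=N actual=N -> ctr[1]=0
Ev 2: PC=1 idx=1 pred=N actual=T -> ctr[1]=1
Ev 3: PC=1 idx=1 pred=N actual=T -> ctr[1]=2
Ev 4: PC=1 idx=1 pred=T actual=T -> ctr[1]=3
Ev 5: PC=1 idx=1 pred=T actual=N -> ctr[1]=2
Ev 6: PC=1 idx=1 pred=T actual=T -> ctr[1]=3
Ev 7: PC=1 idx=1 pred=T actual=T -> ctr[1]=3
Ev 8: PC=1 idx=1 pred=T actual=T -> ctr[1]=3
Ev 9: PC=1 idx=1 pred=T actual=T -> ctr[1]=3
Ev 10: PC=1 idx=1 pred=T actual=T -> ctr[1]=3
Ev 11: PC=1 idx=1 pred=T actual=N -> ctr[1]=2
Ev 12: PC=1 idx=1 pred=T actual=N -> ctr[1]=1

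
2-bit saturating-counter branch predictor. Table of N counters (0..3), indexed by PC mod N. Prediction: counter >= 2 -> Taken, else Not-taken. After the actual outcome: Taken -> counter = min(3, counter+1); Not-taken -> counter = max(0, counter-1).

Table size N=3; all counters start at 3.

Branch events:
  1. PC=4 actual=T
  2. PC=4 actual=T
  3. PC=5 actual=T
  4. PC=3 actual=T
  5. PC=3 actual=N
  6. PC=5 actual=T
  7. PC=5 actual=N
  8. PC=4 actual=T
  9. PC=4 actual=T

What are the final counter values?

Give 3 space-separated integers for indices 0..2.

Ev 1: PC=4 idx=1 pred=T actual=T -> ctr[1]=3
Ev 2: PC=4 idx=1 pred=T actual=T -> ctr[1]=3
Ev 3: PC=5 idx=2 pred=T actual=T -> ctr[2]=3
Ev 4: PC=3 idx=0 pred=T actual=T -> ctr[0]=3
Ev 5: PC=3 idx=0 pred=T actual=N -> ctr[0]=2
Ev 6: PC=5 idx=2 pred=T actual=T -> ctr[2]=3
Ev 7: PC=5 idx=2 pred=T actual=N -> ctr[2]=2
Ev 8: PC=4 idx=1 pred=T actual=T -> ctr[1]=3
Ev 9: PC=4 idx=1 pred=T actual=T -> ctr[1]=3

Answer: 2 3 2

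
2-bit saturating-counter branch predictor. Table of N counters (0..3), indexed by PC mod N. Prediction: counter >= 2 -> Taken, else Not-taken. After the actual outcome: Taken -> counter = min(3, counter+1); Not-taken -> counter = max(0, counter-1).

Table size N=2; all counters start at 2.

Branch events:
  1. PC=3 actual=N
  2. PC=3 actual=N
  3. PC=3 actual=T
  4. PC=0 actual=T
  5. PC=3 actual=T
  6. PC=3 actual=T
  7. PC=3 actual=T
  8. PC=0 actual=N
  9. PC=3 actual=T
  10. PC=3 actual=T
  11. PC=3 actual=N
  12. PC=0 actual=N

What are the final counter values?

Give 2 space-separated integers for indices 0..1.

Ev 1: PC=3 idx=1 pred=T actual=N -> ctr[1]=1
Ev 2: PC=3 idx=1 pred=N actual=N -> ctr[1]=0
Ev 3: PC=3 idx=1 pred=N actual=T -> ctr[1]=1
Ev 4: PC=0 idx=0 pred=T actual=T -> ctr[0]=3
Ev 5: PC=3 idx=1 pred=N actual=T -> ctr[1]=2
Ev 6: PC=3 idx=1 pred=T actual=T -> ctr[1]=3
Ev 7: PC=3 idx=1 pred=T actual=T -> ctr[1]=3
Ev 8: PC=0 idx=0 pred=T actual=N -> ctr[0]=2
Ev 9: PC=3 idx=1 pred=T actual=T -> ctr[1]=3
Ev 10: PC=3 idx=1 pred=T actual=T -> ctr[1]=3
Ev 11: PC=3 idx=1 pred=T actual=N -> ctr[1]=2
Ev 12: PC=0 idx=0 pred=T actual=N -> ctr[0]=1

Answer: 1 2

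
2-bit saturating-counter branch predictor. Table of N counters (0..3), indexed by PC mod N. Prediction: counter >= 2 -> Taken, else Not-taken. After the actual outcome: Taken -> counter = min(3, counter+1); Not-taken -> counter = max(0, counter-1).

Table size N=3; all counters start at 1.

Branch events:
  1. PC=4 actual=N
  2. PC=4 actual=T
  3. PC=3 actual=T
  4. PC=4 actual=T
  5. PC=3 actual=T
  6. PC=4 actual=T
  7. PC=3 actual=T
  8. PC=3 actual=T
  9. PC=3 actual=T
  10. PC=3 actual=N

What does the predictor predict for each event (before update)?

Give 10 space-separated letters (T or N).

Ev 1: PC=4 idx=1 pred=N actual=N -> ctr[1]=0
Ev 2: PC=4 idx=1 pred=N actual=T -> ctr[1]=1
Ev 3: PC=3 idx=0 pred=N actual=T -> ctr[0]=2
Ev 4: PC=4 idx=1 pred=N actual=T -> ctr[1]=2
Ev 5: PC=3 idx=0 pred=T actual=T -> ctr[0]=3
Ev 6: PC=4 idx=1 pred=T actual=T -> ctr[1]=3
Ev 7: PC=3 idx=0 pred=T actual=T -> ctr[0]=3
Ev 8: PC=3 idx=0 pred=T actual=T -> ctr[0]=3
Ev 9: PC=3 idx=0 pred=T actual=T -> ctr[0]=3
Ev 10: PC=3 idx=0 pred=T actual=N -> ctr[0]=2

Answer: N N N N T T T T T T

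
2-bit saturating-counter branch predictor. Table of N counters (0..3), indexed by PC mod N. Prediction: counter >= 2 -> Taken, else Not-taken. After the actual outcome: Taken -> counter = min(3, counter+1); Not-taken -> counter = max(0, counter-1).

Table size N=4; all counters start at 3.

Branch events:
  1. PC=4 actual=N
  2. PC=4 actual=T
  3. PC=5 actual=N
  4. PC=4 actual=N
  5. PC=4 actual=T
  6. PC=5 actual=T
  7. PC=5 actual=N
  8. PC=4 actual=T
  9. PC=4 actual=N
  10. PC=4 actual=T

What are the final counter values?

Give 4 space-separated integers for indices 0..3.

Ev 1: PC=4 idx=0 pred=T actual=N -> ctr[0]=2
Ev 2: PC=4 idx=0 pred=T actual=T -> ctr[0]=3
Ev 3: PC=5 idx=1 pred=T actual=N -> ctr[1]=2
Ev 4: PC=4 idx=0 pred=T actual=N -> ctr[0]=2
Ev 5: PC=4 idx=0 pred=T actual=T -> ctr[0]=3
Ev 6: PC=5 idx=1 pred=T actual=T -> ctr[1]=3
Ev 7: PC=5 idx=1 pred=T actual=N -> ctr[1]=2
Ev 8: PC=4 idx=0 pred=T actual=T -> ctr[0]=3
Ev 9: PC=4 idx=0 pred=T actual=N -> ctr[0]=2
Ev 10: PC=4 idx=0 pred=T actual=T -> ctr[0]=3

Answer: 3 2 3 3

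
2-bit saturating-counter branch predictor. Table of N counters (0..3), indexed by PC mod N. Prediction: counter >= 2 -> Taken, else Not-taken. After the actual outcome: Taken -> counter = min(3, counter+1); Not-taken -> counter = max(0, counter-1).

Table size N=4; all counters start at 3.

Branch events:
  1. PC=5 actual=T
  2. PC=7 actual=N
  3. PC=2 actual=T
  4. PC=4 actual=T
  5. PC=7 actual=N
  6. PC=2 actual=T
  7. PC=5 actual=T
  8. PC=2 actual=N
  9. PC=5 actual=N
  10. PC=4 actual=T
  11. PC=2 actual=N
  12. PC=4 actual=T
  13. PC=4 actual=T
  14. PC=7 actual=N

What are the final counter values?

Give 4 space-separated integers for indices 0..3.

Ev 1: PC=5 idx=1 pred=T actual=T -> ctr[1]=3
Ev 2: PC=7 idx=3 pred=T actual=N -> ctr[3]=2
Ev 3: PC=2 idx=2 pred=T actual=T -> ctr[2]=3
Ev 4: PC=4 idx=0 pred=T actual=T -> ctr[0]=3
Ev 5: PC=7 idx=3 pred=T actual=N -> ctr[3]=1
Ev 6: PC=2 idx=2 pred=T actual=T -> ctr[2]=3
Ev 7: PC=5 idx=1 pred=T actual=T -> ctr[1]=3
Ev 8: PC=2 idx=2 pred=T actual=N -> ctr[2]=2
Ev 9: PC=5 idx=1 pred=T actual=N -> ctr[1]=2
Ev 10: PC=4 idx=0 pred=T actual=T -> ctr[0]=3
Ev 11: PC=2 idx=2 pred=T actual=N -> ctr[2]=1
Ev 12: PC=4 idx=0 pred=T actual=T -> ctr[0]=3
Ev 13: PC=4 idx=0 pred=T actual=T -> ctr[0]=3
Ev 14: PC=7 idx=3 pred=N actual=N -> ctr[3]=0

Answer: 3 2 1 0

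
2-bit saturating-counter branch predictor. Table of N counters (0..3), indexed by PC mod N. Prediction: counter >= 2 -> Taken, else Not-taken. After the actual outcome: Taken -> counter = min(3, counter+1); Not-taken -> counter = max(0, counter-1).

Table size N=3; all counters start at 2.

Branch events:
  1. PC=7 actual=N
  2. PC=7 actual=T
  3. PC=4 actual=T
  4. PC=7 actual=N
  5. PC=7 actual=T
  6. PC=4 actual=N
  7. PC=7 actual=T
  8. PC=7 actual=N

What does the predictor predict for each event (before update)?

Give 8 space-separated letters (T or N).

Answer: T N T T T T T T

Derivation:
Ev 1: PC=7 idx=1 pred=T actual=N -> ctr[1]=1
Ev 2: PC=7 idx=1 pred=N actual=T -> ctr[1]=2
Ev 3: PC=4 idx=1 pred=T actual=T -> ctr[1]=3
Ev 4: PC=7 idx=1 pred=T actual=N -> ctr[1]=2
Ev 5: PC=7 idx=1 pred=T actual=T -> ctr[1]=3
Ev 6: PC=4 idx=1 pred=T actual=N -> ctr[1]=2
Ev 7: PC=7 idx=1 pred=T actual=T -> ctr[1]=3
Ev 8: PC=7 idx=1 pred=T actual=N -> ctr[1]=2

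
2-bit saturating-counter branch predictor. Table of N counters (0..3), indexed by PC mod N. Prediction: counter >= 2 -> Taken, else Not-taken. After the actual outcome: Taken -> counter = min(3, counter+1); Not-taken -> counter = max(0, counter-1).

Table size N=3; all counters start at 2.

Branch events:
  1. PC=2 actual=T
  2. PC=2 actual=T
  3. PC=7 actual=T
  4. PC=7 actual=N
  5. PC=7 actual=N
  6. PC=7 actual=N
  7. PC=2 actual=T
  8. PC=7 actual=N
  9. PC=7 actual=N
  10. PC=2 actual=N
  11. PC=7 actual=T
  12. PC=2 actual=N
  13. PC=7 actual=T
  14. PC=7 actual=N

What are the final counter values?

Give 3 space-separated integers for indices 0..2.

Ev 1: PC=2 idx=2 pred=T actual=T -> ctr[2]=3
Ev 2: PC=2 idx=2 pred=T actual=T -> ctr[2]=3
Ev 3: PC=7 idx=1 pred=T actual=T -> ctr[1]=3
Ev 4: PC=7 idx=1 pred=T actual=N -> ctr[1]=2
Ev 5: PC=7 idx=1 pred=T actual=N -> ctr[1]=1
Ev 6: PC=7 idx=1 pred=N actual=N -> ctr[1]=0
Ev 7: PC=2 idx=2 pred=T actual=T -> ctr[2]=3
Ev 8: PC=7 idx=1 pred=N actual=N -> ctr[1]=0
Ev 9: PC=7 idx=1 pred=N actual=N -> ctr[1]=0
Ev 10: PC=2 idx=2 pred=T actual=N -> ctr[2]=2
Ev 11: PC=7 idx=1 pred=N actual=T -> ctr[1]=1
Ev 12: PC=2 idx=2 pred=T actual=N -> ctr[2]=1
Ev 13: PC=7 idx=1 pred=N actual=T -> ctr[1]=2
Ev 14: PC=7 idx=1 pred=T actual=N -> ctr[1]=1

Answer: 2 1 1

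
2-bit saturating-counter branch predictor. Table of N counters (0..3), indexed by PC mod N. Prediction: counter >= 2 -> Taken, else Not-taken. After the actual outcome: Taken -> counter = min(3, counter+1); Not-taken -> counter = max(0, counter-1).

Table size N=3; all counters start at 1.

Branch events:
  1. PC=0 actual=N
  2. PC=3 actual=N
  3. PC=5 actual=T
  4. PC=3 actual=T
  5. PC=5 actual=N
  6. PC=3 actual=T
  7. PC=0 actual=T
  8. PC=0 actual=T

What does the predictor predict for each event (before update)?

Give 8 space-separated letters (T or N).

Ev 1: PC=0 idx=0 pred=N actual=N -> ctr[0]=0
Ev 2: PC=3 idx=0 pred=N actual=N -> ctr[0]=0
Ev 3: PC=5 idx=2 pred=N actual=T -> ctr[2]=2
Ev 4: PC=3 idx=0 pred=N actual=T -> ctr[0]=1
Ev 5: PC=5 idx=2 pred=T actual=N -> ctr[2]=1
Ev 6: PC=3 idx=0 pred=N actual=T -> ctr[0]=2
Ev 7: PC=0 idx=0 pred=T actual=T -> ctr[0]=3
Ev 8: PC=0 idx=0 pred=T actual=T -> ctr[0]=3

Answer: N N N N T N T T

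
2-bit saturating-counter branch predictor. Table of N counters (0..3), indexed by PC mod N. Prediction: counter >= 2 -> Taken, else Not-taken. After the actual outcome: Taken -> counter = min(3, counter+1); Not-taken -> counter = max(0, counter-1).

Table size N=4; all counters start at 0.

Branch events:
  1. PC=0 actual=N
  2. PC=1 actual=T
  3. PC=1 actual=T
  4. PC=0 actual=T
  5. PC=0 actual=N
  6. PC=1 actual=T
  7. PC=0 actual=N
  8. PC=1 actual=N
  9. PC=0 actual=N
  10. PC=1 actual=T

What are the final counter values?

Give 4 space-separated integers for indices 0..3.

Ev 1: PC=0 idx=0 pred=N actual=N -> ctr[0]=0
Ev 2: PC=1 idx=1 pred=N actual=T -> ctr[1]=1
Ev 3: PC=1 idx=1 pred=N actual=T -> ctr[1]=2
Ev 4: PC=0 idx=0 pred=N actual=T -> ctr[0]=1
Ev 5: PC=0 idx=0 pred=N actual=N -> ctr[0]=0
Ev 6: PC=1 idx=1 pred=T actual=T -> ctr[1]=3
Ev 7: PC=0 idx=0 pred=N actual=N -> ctr[0]=0
Ev 8: PC=1 idx=1 pred=T actual=N -> ctr[1]=2
Ev 9: PC=0 idx=0 pred=N actual=N -> ctr[0]=0
Ev 10: PC=1 idx=1 pred=T actual=T -> ctr[1]=3

Answer: 0 3 0 0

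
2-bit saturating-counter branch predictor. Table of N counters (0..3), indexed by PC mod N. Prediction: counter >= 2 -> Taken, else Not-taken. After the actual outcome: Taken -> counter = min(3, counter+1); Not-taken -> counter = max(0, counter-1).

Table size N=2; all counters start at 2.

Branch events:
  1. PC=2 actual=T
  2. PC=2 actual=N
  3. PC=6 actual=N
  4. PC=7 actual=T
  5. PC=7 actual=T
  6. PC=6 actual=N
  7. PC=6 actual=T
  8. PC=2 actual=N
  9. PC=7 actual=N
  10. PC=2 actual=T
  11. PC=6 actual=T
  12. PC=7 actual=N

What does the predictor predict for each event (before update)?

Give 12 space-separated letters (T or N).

Ev 1: PC=2 idx=0 pred=T actual=T -> ctr[0]=3
Ev 2: PC=2 idx=0 pred=T actual=N -> ctr[0]=2
Ev 3: PC=6 idx=0 pred=T actual=N -> ctr[0]=1
Ev 4: PC=7 idx=1 pred=T actual=T -> ctr[1]=3
Ev 5: PC=7 idx=1 pred=T actual=T -> ctr[1]=3
Ev 6: PC=6 idx=0 pred=N actual=N -> ctr[0]=0
Ev 7: PC=6 idx=0 pred=N actual=T -> ctr[0]=1
Ev 8: PC=2 idx=0 pred=N actual=N -> ctr[0]=0
Ev 9: PC=7 idx=1 pred=T actual=N -> ctr[1]=2
Ev 10: PC=2 idx=0 pred=N actual=T -> ctr[0]=1
Ev 11: PC=6 idx=0 pred=N actual=T -> ctr[0]=2
Ev 12: PC=7 idx=1 pred=T actual=N -> ctr[1]=1

Answer: T T T T T N N N T N N T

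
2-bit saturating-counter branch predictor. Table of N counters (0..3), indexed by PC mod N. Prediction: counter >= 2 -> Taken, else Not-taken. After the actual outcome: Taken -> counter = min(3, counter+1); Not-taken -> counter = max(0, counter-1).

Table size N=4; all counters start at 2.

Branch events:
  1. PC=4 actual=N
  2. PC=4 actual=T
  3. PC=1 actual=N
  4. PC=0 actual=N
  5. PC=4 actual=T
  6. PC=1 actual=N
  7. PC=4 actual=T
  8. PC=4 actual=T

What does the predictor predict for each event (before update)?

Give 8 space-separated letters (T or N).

Answer: T N T T N N T T

Derivation:
Ev 1: PC=4 idx=0 pred=T actual=N -> ctr[0]=1
Ev 2: PC=4 idx=0 pred=N actual=T -> ctr[0]=2
Ev 3: PC=1 idx=1 pred=T actual=N -> ctr[1]=1
Ev 4: PC=0 idx=0 pred=T actual=N -> ctr[0]=1
Ev 5: PC=4 idx=0 pred=N actual=T -> ctr[0]=2
Ev 6: PC=1 idx=1 pred=N actual=N -> ctr[1]=0
Ev 7: PC=4 idx=0 pred=T actual=T -> ctr[0]=3
Ev 8: PC=4 idx=0 pred=T actual=T -> ctr[0]=3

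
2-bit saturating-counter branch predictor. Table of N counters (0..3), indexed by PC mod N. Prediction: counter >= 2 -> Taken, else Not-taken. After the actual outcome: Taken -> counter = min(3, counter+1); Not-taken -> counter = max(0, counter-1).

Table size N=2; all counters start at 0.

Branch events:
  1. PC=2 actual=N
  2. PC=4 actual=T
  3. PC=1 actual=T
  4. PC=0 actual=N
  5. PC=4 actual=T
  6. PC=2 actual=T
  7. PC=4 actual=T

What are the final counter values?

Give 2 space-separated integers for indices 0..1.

Answer: 3 1

Derivation:
Ev 1: PC=2 idx=0 pred=N actual=N -> ctr[0]=0
Ev 2: PC=4 idx=0 pred=N actual=T -> ctr[0]=1
Ev 3: PC=1 idx=1 pred=N actual=T -> ctr[1]=1
Ev 4: PC=0 idx=0 pred=N actual=N -> ctr[0]=0
Ev 5: PC=4 idx=0 pred=N actual=T -> ctr[0]=1
Ev 6: PC=2 idx=0 pred=N actual=T -> ctr[0]=2
Ev 7: PC=4 idx=0 pred=T actual=T -> ctr[0]=3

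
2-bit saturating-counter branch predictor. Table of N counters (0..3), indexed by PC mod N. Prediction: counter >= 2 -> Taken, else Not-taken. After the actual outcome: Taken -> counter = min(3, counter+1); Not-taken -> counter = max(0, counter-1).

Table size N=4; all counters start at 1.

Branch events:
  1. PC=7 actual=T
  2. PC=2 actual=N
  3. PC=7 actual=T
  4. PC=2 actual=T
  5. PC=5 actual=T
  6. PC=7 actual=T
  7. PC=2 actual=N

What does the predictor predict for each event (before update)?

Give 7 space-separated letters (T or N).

Ev 1: PC=7 idx=3 pred=N actual=T -> ctr[3]=2
Ev 2: PC=2 idx=2 pred=N actual=N -> ctr[2]=0
Ev 3: PC=7 idx=3 pred=T actual=T -> ctr[3]=3
Ev 4: PC=2 idx=2 pred=N actual=T -> ctr[2]=1
Ev 5: PC=5 idx=1 pred=N actual=T -> ctr[1]=2
Ev 6: PC=7 idx=3 pred=T actual=T -> ctr[3]=3
Ev 7: PC=2 idx=2 pred=N actual=N -> ctr[2]=0

Answer: N N T N N T N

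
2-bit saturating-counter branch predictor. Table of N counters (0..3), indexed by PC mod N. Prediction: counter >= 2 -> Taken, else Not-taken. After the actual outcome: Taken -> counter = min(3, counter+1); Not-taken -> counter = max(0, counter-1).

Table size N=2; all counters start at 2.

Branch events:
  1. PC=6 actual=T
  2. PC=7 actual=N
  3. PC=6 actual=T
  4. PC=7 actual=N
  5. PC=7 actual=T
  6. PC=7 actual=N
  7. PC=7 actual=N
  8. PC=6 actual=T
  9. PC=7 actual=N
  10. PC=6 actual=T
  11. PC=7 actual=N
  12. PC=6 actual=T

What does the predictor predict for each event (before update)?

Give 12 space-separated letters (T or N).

Ev 1: PC=6 idx=0 pred=T actual=T -> ctr[0]=3
Ev 2: PC=7 idx=1 pred=T actual=N -> ctr[1]=1
Ev 3: PC=6 idx=0 pred=T actual=T -> ctr[0]=3
Ev 4: PC=7 idx=1 pred=N actual=N -> ctr[1]=0
Ev 5: PC=7 idx=1 pred=N actual=T -> ctr[1]=1
Ev 6: PC=7 idx=1 pred=N actual=N -> ctr[1]=0
Ev 7: PC=7 idx=1 pred=N actual=N -> ctr[1]=0
Ev 8: PC=6 idx=0 pred=T actual=T -> ctr[0]=3
Ev 9: PC=7 idx=1 pred=N actual=N -> ctr[1]=0
Ev 10: PC=6 idx=0 pred=T actual=T -> ctr[0]=3
Ev 11: PC=7 idx=1 pred=N actual=N -> ctr[1]=0
Ev 12: PC=6 idx=0 pred=T actual=T -> ctr[0]=3

Answer: T T T N N N N T N T N T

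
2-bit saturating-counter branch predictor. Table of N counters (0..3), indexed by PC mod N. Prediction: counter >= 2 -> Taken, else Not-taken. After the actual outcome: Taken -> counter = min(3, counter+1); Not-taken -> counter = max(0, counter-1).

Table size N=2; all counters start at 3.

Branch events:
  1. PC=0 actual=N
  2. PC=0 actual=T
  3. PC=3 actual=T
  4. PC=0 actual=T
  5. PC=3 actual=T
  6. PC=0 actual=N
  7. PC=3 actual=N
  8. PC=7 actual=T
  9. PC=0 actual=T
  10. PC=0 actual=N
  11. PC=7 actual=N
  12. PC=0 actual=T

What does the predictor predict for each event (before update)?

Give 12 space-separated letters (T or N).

Answer: T T T T T T T T T T T T

Derivation:
Ev 1: PC=0 idx=0 pred=T actual=N -> ctr[0]=2
Ev 2: PC=0 idx=0 pred=T actual=T -> ctr[0]=3
Ev 3: PC=3 idx=1 pred=T actual=T -> ctr[1]=3
Ev 4: PC=0 idx=0 pred=T actual=T -> ctr[0]=3
Ev 5: PC=3 idx=1 pred=T actual=T -> ctr[1]=3
Ev 6: PC=0 idx=0 pred=T actual=N -> ctr[0]=2
Ev 7: PC=3 idx=1 pred=T actual=N -> ctr[1]=2
Ev 8: PC=7 idx=1 pred=T actual=T -> ctr[1]=3
Ev 9: PC=0 idx=0 pred=T actual=T -> ctr[0]=3
Ev 10: PC=0 idx=0 pred=T actual=N -> ctr[0]=2
Ev 11: PC=7 idx=1 pred=T actual=N -> ctr[1]=2
Ev 12: PC=0 idx=0 pred=T actual=T -> ctr[0]=3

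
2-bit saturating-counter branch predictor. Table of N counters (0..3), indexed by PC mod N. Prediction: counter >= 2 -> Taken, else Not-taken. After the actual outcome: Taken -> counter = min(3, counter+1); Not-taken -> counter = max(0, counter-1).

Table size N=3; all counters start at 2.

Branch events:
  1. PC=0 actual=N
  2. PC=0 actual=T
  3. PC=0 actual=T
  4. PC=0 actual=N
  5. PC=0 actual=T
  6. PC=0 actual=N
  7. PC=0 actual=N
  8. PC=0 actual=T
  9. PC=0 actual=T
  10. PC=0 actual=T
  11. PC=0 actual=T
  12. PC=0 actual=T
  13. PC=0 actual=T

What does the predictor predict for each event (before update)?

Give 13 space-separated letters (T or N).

Ev 1: PC=0 idx=0 pred=T actual=N -> ctr[0]=1
Ev 2: PC=0 idx=0 pred=N actual=T -> ctr[0]=2
Ev 3: PC=0 idx=0 pred=T actual=T -> ctr[0]=3
Ev 4: PC=0 idx=0 pred=T actual=N -> ctr[0]=2
Ev 5: PC=0 idx=0 pred=T actual=T -> ctr[0]=3
Ev 6: PC=0 idx=0 pred=T actual=N -> ctr[0]=2
Ev 7: PC=0 idx=0 pred=T actual=N -> ctr[0]=1
Ev 8: PC=0 idx=0 pred=N actual=T -> ctr[0]=2
Ev 9: PC=0 idx=0 pred=T actual=T -> ctr[0]=3
Ev 10: PC=0 idx=0 pred=T actual=T -> ctr[0]=3
Ev 11: PC=0 idx=0 pred=T actual=T -> ctr[0]=3
Ev 12: PC=0 idx=0 pred=T actual=T -> ctr[0]=3
Ev 13: PC=0 idx=0 pred=T actual=T -> ctr[0]=3

Answer: T N T T T T T N T T T T T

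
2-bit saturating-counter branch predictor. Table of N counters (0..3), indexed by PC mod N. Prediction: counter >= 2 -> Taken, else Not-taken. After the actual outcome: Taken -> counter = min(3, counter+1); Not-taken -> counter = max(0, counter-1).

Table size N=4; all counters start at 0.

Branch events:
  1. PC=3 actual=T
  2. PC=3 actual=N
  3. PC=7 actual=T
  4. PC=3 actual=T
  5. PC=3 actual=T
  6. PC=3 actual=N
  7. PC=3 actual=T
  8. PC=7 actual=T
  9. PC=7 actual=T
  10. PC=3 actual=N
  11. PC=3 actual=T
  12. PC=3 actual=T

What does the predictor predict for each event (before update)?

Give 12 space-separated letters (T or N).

Answer: N N N N T T T T T T T T

Derivation:
Ev 1: PC=3 idx=3 pred=N actual=T -> ctr[3]=1
Ev 2: PC=3 idx=3 pred=N actual=N -> ctr[3]=0
Ev 3: PC=7 idx=3 pred=N actual=T -> ctr[3]=1
Ev 4: PC=3 idx=3 pred=N actual=T -> ctr[3]=2
Ev 5: PC=3 idx=3 pred=T actual=T -> ctr[3]=3
Ev 6: PC=3 idx=3 pred=T actual=N -> ctr[3]=2
Ev 7: PC=3 idx=3 pred=T actual=T -> ctr[3]=3
Ev 8: PC=7 idx=3 pred=T actual=T -> ctr[3]=3
Ev 9: PC=7 idx=3 pred=T actual=T -> ctr[3]=3
Ev 10: PC=3 idx=3 pred=T actual=N -> ctr[3]=2
Ev 11: PC=3 idx=3 pred=T actual=T -> ctr[3]=3
Ev 12: PC=3 idx=3 pred=T actual=T -> ctr[3]=3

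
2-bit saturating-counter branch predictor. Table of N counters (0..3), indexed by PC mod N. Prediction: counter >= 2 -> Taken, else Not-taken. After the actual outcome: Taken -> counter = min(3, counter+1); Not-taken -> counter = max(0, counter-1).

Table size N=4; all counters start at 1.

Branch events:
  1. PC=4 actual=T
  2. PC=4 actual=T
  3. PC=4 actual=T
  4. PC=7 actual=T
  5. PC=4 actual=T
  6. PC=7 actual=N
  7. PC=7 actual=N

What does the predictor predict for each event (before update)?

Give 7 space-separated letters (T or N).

Answer: N T T N T T N

Derivation:
Ev 1: PC=4 idx=0 pred=N actual=T -> ctr[0]=2
Ev 2: PC=4 idx=0 pred=T actual=T -> ctr[0]=3
Ev 3: PC=4 idx=0 pred=T actual=T -> ctr[0]=3
Ev 4: PC=7 idx=3 pred=N actual=T -> ctr[3]=2
Ev 5: PC=4 idx=0 pred=T actual=T -> ctr[0]=3
Ev 6: PC=7 idx=3 pred=T actual=N -> ctr[3]=1
Ev 7: PC=7 idx=3 pred=N actual=N -> ctr[3]=0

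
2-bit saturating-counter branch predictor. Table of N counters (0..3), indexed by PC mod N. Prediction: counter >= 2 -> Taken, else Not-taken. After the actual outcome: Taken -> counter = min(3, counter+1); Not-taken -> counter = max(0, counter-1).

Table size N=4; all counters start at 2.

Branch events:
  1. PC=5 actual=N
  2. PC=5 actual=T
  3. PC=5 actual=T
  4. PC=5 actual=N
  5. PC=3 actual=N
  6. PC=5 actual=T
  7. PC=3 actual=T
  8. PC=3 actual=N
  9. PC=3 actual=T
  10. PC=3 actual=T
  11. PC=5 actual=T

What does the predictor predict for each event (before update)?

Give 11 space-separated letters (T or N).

Answer: T N T T T T N T N T T

Derivation:
Ev 1: PC=5 idx=1 pred=T actual=N -> ctr[1]=1
Ev 2: PC=5 idx=1 pred=N actual=T -> ctr[1]=2
Ev 3: PC=5 idx=1 pred=T actual=T -> ctr[1]=3
Ev 4: PC=5 idx=1 pred=T actual=N -> ctr[1]=2
Ev 5: PC=3 idx=3 pred=T actual=N -> ctr[3]=1
Ev 6: PC=5 idx=1 pred=T actual=T -> ctr[1]=3
Ev 7: PC=3 idx=3 pred=N actual=T -> ctr[3]=2
Ev 8: PC=3 idx=3 pred=T actual=N -> ctr[3]=1
Ev 9: PC=3 idx=3 pred=N actual=T -> ctr[3]=2
Ev 10: PC=3 idx=3 pred=T actual=T -> ctr[3]=3
Ev 11: PC=5 idx=1 pred=T actual=T -> ctr[1]=3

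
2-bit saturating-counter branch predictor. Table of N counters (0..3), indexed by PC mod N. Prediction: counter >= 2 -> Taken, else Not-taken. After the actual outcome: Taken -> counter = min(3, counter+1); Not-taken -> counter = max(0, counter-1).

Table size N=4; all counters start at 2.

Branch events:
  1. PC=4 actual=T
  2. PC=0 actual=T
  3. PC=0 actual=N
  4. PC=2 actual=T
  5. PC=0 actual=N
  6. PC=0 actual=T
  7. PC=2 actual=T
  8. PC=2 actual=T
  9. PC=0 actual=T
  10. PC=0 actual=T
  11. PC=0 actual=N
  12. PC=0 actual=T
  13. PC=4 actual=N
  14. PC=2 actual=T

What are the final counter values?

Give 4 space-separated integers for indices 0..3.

Ev 1: PC=4 idx=0 pred=T actual=T -> ctr[0]=3
Ev 2: PC=0 idx=0 pred=T actual=T -> ctr[0]=3
Ev 3: PC=0 idx=0 pred=T actual=N -> ctr[0]=2
Ev 4: PC=2 idx=2 pred=T actual=T -> ctr[2]=3
Ev 5: PC=0 idx=0 pred=T actual=N -> ctr[0]=1
Ev 6: PC=0 idx=0 pred=N actual=T -> ctr[0]=2
Ev 7: PC=2 idx=2 pred=T actual=T -> ctr[2]=3
Ev 8: PC=2 idx=2 pred=T actual=T -> ctr[2]=3
Ev 9: PC=0 idx=0 pred=T actual=T -> ctr[0]=3
Ev 10: PC=0 idx=0 pred=T actual=T -> ctr[0]=3
Ev 11: PC=0 idx=0 pred=T actual=N -> ctr[0]=2
Ev 12: PC=0 idx=0 pred=T actual=T -> ctr[0]=3
Ev 13: PC=4 idx=0 pred=T actual=N -> ctr[0]=2
Ev 14: PC=2 idx=2 pred=T actual=T -> ctr[2]=3

Answer: 2 2 3 2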